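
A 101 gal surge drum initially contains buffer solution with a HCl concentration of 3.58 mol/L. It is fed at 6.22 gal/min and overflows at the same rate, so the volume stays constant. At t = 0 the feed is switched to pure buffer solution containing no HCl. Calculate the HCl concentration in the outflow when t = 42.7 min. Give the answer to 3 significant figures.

Species balance on the tank: V dC/dt = Q(C_in − C).
Rewrite as dC/dt + C/τ = C_in/τ, τ = V/Q = 16.238 min.
Integrating: C(t) = C_in + (C₀ − C_in) e^(−t/τ).
C(42.7) = 0 + (3.58 − 0)·e^(−42.7/16.238) = 0 + (3.5800)·0.072104 = 0.25813 mol/L.

0.258 mol/L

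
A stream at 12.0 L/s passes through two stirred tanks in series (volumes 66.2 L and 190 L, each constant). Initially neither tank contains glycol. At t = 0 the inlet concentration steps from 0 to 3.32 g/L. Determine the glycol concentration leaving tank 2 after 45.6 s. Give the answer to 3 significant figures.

3.03 g/L

Species balance on tank i: dCᵢ/dt = (Cᵢ₋₁ − Cᵢ)/τᵢ with τᵢ = Vᵢ/Q.
τ₁ = 66.2/12.0 = 5.5167 s; τ₂ = 190/12.0 = 15.833 s.
Solving the cascade with C₁(0)=C₂(0)=0 gives C₂(t) = C_in[1 − (τ₁ e^(−t/τ₁) − τ₂ e^(−t/τ₂))/(τ₁ − τ₂)].
At t = 45.6: e^(−t/τ₁) = 0.00025715, e^(−t/τ₂) = 0.056135.
C₂ = 3.32·[1 − (5.5167·0.00025715 − 15.833·0.056135)/(-10.317)] = 3.32·0.91399 = 3.0344 g/L.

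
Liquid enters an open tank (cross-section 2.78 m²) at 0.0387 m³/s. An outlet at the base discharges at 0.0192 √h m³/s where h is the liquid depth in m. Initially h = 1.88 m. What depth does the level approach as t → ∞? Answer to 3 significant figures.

Level balance: A dh/dt = 0.0387 − 0.0192 √h. Setting dh/dt = 0:
Q_in = 0.0192 √h_ss ⇒ √h_ss = 0.0387/0.0192 = 2.0156.
h_ss = 2.0156² = 4.0627 m. (Since h₀ = 1.88 m < h_ss, the level will rise toward this value.)

4.06 m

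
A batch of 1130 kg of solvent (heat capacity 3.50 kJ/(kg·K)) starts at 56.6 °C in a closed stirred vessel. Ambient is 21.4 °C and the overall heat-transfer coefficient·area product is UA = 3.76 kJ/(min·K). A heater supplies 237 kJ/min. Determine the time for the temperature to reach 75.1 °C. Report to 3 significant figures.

Lumped-capacitance energy balance: M c_p dT/dt = UA(T_amb − T) + Q̇.
τ = M c_p/UA = 1051.9 min; T_ss = T_amb + Q̇/UA = 21.4 + 237/3.76 = 84.432 °C.
T(t) = T_ss + (T₀ − T_ss)e^(−t/τ); set T = 75.1:
t = −τ ln[(T − T_ss)/(T₀ − T_ss)] = −1051.9 · ln(0.33530) = 1149.4 min.

1150 min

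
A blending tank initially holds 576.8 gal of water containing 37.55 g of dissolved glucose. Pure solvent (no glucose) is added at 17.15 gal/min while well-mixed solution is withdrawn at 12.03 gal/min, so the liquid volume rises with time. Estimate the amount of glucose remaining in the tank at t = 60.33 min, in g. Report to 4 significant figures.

13.71 g

Let m(t) be the amount of glucose. Volume: V(t) = V₀ + (Q_in − Q_out) t = 576.8 + 5.12000 t; V(60.33) = 885.690 gal.
Species balance (pure solvent in): dm/dt = −Q_out · m/V(t).
dm/m = −Q_out dt/(V₀ + 5.12000 t); integrating gives ln(m/m₀) = −(Q_out/(Q_in−Q_out)) ln(V/V₀).
m = m₀ (V₀/V)^(Q_out/(Q_in−Q_out)) = 37.55 × (576.8/885.690)^(2.34961) = 13.7082 g.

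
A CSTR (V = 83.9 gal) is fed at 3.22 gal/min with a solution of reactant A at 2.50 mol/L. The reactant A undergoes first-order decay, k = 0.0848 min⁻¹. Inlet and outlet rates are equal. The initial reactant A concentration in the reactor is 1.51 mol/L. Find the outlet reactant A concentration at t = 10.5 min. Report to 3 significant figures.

Accumulation = in − out − consumed: V dC/dt = Q C_in − Q C − k V C.
This is linear with rate a = Q/V + k = 0.12318 min⁻¹.
C_ss = Q C_in/(Q + kV) = 0.77893 mol/L; C(t) = C_ss + (C₀ − C_ss) e^(−a t).
C(10.5) = 0.77893 + (0.73107)·e^(−0.12318·10.5) = 0.77893 + (0.73107)·0.27434 = 0.97949 mol/L.

0.979 mol/L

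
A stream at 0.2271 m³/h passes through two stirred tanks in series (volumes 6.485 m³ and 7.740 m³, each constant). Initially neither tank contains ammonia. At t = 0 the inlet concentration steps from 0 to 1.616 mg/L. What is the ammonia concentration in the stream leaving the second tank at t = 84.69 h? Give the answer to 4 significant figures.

Each tank obeys Vᵢ dCᵢ/dt = Q(Cᵢ₋₁ − Cᵢ), so τᵢ = Vᵢ/Q.
τ₁ = 6.485/0.2271 = 28.5557 h; τ₂ = 7.740/0.2271 = 34.0819 h.
Tank 1: C₁ = C_in(1 − e^(−t/τ₁)). Tank 2 (τ₁ ≠ τ₂): C₂ = C_in[1 − (τ₁ e^(−t/τ₁) − τ₂ e^(−t/τ₂))/(τ₁ − τ₂)].
At t = 84.69: e^(−t/τ₁) = 0.0515201, e^(−t/τ₂) = 0.0833342.
C₂ = 1.616·[1 − (28.5557·0.0515201 − 34.0819·0.0833342)/(-5.52620)] = 1.616·0.752272 = 1.21567 mg/L.

1.216 mg/L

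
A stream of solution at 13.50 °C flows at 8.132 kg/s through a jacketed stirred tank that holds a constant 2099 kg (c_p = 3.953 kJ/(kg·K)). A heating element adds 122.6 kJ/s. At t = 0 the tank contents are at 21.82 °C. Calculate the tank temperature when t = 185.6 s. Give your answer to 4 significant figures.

19.51 °C

M c_p dT/dt = ṁ c_p (T_in − T) + Q̇.
τ = M/ṁ = 258.116 s; T_ss = T_in + Q̇/(ṁ c_p) = 13.50 + 122.6/(8.132·3.953) = 17.3139 °C.
This is linear first-order; T(t) = T_ss + (T₀ − T_ss) e^(−t/τ).
T(185.6) = 17.3139 + (4.50613)·e^(−185.6/258.116) = 17.3139 + (4.50613)·0.487212 = 19.5093 °C.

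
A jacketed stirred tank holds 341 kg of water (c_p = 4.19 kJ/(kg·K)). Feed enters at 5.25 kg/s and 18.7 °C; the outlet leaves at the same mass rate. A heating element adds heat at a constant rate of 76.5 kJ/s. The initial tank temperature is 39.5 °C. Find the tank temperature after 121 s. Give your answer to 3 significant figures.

First-law balance (no shaft work): M c_p dT/dt = ṁ c_p (T_in − T) + 76.5.
Rearrange: dT/dt = (T_ss − T)/τ with τ = M/ṁ = 64.952 s and T_ss = T_in + Q̇/(ṁ c_p) = 22.178 °C.
This is linear first-order; T(t) = T_ss + (T₀ − T_ss) e^(−t/τ).
T(121) = 22.178 + (17.322)·e^(−121/64.952) = 22.178 + (17.322)·0.15522 = 24.866 °C.

24.9 °C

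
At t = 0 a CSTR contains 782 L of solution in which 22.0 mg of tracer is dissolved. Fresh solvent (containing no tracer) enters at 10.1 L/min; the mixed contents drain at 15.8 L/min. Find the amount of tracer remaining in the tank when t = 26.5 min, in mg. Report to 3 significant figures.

12.1 mg

Let m(t) be the amount of tracer. Volume: V(t) = V₀ + (Q_in − Q_out) t = 782 − 5.7000 t; V(26.5) = 630.95 L.
Species balance (pure solvent in): dm/dt = −Q_out · m/V(t).
dm/m = −Q_out dt/(V₀ − 5.7000 t); integrating gives ln(m/m₀) = −(Q_out/(Q_in−Q_out)) ln(V/V₀).
m = m₀ (V₀/V)^(Q_out/(Q_in−Q_out)) = 22.0 × (782/630.95)^(-2.7719) = 12.135 mg.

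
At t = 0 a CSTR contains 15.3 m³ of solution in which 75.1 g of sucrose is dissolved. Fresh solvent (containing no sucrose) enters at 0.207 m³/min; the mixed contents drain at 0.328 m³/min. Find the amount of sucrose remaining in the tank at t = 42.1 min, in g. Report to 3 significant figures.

25.1 g

Let m(t) be the amount of sucrose. Volume: V(t) = V₀ + (Q_in − Q_out) t = 15.3 − 0.12100 t; V(42.1) = 10.206 m³.
Species balance (pure solvent in): dm/dt = −Q_out · m/V(t).
dm/m = −Q_out dt/(V₀ − 0.12100 t); integrating gives ln(m/m₀) = −(Q_out/(Q_in−Q_out)) ln(V/V₀).
m = m₀ (V₀/V)^(Q_out/(Q_in−Q_out)) = 75.1 × (15.3/10.206)^(-2.7107) = 25.060 g.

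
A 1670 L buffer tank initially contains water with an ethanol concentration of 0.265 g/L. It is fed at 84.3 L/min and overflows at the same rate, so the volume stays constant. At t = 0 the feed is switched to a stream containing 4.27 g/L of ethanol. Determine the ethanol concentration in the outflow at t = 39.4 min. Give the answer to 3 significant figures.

3.72 g/L

Transient balance on the dissolved component: V dC/dt = Q(C_in − C).
Rewrite as dC/dt + C/τ = C_in/τ, τ = V/Q = 19.810 min.
C approaches C_in exponentially: C(t) = C_in + (C₀ − C_in) e^(−t/τ).
C(39.4) = 4.27 + (0.265 − 4.27)·e^(−39.4/19.810) = 4.27 + (-4.0050)·0.13685 = 3.7219 g/L.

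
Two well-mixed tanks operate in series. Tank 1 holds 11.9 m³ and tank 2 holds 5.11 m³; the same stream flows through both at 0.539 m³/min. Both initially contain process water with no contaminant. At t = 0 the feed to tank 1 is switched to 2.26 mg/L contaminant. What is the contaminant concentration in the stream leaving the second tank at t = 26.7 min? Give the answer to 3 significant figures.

1.18 mg/L

Each tank obeys Vᵢ dCᵢ/dt = Q(Cᵢ₋₁ − Cᵢ), so τᵢ = Vᵢ/Q.
τ₁ = 11.9/0.539 = 22.078 min; τ₂ = 5.11/0.539 = 9.4805 min.
Solving the cascade with C₁(0)=C₂(0)=0 gives C₂(t) = C_in[1 − (τ₁ e^(−t/τ₁) − τ₂ e^(−t/τ₂))/(τ₁ − τ₂)].
At t = 26.7: e^(−t/τ₁) = 0.29839, e^(−t/τ₂) = 0.059827.
C₂ = 2.26·[1 − (22.078·0.29839 − 9.4805·0.059827)/(12.597)] = 2.26·0.52207 = 1.1799 mg/L.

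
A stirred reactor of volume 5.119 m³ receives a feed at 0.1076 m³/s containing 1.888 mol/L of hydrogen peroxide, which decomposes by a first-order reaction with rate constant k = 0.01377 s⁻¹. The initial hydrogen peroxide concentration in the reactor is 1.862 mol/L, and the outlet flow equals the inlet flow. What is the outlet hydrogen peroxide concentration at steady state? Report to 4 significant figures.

Species balance: V dC/dt = Q C_in − Q C − k V C.
Steady state (dC/dt = 0): C_ss = Q C_in/(Q + kV) = C_in/(1 + kV/Q).
C_ss = 0.1076·1.888/(0.1076 + 0.01377·5.119) = 0.203149/0.178089 = 1.14072 mol/L.

1.141 mol/L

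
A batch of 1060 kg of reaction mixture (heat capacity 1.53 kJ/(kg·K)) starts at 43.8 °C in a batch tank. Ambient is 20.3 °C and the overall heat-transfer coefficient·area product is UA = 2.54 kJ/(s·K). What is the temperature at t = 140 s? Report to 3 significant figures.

39.2 °C

M c_p dT/dt = −UA(T − T_amb).
dT/dt = (T_ss − T)/τ with T_ss = T_amb = 20.300 °C, τ = M c_p/UA = 1060·1.53/2.54 = 638.50 s.
This is linear first-order; T(t) = T_ss + (T₀ − T_ss) e^(−t/τ).
T(140) = 20.300 + (23.500)·0.80311 = 39.173 °C.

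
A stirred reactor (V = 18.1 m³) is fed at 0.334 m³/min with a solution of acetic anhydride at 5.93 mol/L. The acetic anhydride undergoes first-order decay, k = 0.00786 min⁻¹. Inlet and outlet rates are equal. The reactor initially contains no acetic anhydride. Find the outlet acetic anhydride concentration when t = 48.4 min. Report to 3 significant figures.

2.99 mol/L

V dC/dt = Q(C_in − C) − k V C.
dC/dt = (Q/V) C_in − (Q/V + k) C; effective rate a = Q/V + k = 0.018453 + 0.00786 = 0.026313 min⁻¹.
C_ss = Q C_in/(Q + kV) = 4.1586 mol/L; C(t) = C_ss + (C₀ − C_ss) e^(−a t).
C(48.4) = 4.1586 + (-4.1586)·e^(−0.026313·48.4) = 4.1586 + (-4.1586)·0.27984 = 2.9949 mol/L.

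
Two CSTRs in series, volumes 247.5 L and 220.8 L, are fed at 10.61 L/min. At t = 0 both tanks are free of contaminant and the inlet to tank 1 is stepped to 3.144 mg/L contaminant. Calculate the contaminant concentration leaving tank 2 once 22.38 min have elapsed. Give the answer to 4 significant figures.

0.8483 mg/L

Time constants: τᵢ = Vᵢ/Q for each well-mixed tank.
τ₁ = 247.5/10.61 = 23.3270 min; τ₂ = 220.8/10.61 = 20.8106 min.
Solving the cascade with C₁(0)=C₂(0)=0 gives C₂(t) = C_in[1 − (τ₁ e^(−t/τ₁) − τ₂ e^(−t/τ₂))/(τ₁ − τ₂)].
At t = 22.38: e^(−t/τ₁) = 0.383122, e^(−t/τ₂) = 0.341156.
C₂ = 3.144·[1 − (23.3270·0.383122 − 20.8106·0.341156)/(2.51649)] = 3.144·0.269830 = 0.848346 mg/L.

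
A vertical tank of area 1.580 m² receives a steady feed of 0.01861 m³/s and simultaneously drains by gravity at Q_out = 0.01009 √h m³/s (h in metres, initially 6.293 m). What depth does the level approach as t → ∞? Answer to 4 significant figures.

A dh/dt = Q_in − 0.01009 √h. Steady state requires inflow = outflow:
Q_in = 0.01009 √h_ss ⇒ √h_ss = 0.01861/0.01009 = 1.84440.
h_ss = 1.84440² = 3.40181 m. (Since h₀ = 6.293 m > h_ss, the level will fall toward this value.)

3.402 m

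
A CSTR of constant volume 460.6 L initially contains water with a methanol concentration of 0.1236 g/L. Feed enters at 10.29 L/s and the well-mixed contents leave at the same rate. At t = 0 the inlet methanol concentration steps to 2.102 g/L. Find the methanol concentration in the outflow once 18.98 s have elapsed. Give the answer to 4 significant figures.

0.8073 g/L

Transient balance on the dissolved component: V dC/dt = Q(C_in − C).
Time constant τ = V/Q = 460.6/10.29 = 44.7619 s.
Solution: C(t) = C_in + (C₀ − C_in) e^(−t/τ).
C(18.98) = 2.102 + (0.1236 − 2.102)·e^(−18.98/44.7619) = 2.102 + (-1.97840)·0.654410 = 0.807315 g/L.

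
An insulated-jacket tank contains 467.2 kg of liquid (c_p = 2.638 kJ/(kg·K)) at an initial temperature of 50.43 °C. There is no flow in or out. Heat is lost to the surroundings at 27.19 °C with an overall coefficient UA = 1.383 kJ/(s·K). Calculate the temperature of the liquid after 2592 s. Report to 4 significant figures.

M c_p dT/dt = −UA(T − T_amb).
dT/dt = (T_ss − T)/τ with T_ss = T_amb = 27.1900 °C, τ = M c_p/UA = 467.2·2.638/1.383 = 891.160 s.
This is linear first-order; T(t) = T_ss + (T₀ − T_ss) e^(−t/τ).
T(2592) = 27.1900 + (23.2400)·0.0545537 = 28.4578 °C.

28.46 °C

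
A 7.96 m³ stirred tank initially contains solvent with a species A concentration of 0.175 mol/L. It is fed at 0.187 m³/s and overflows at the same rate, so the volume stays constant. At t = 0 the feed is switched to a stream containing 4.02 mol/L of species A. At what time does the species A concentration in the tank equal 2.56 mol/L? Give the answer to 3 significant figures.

Accumulation = in − out for the solute gives V dC/dt = Q(C_in − C), so τ = V/Q = 42.567 s.
C(t) = C_in + (C₀ − C_in) e^(−t/τ). Set C = 2.56 and solve for t:
e^(−t/τ) = (C − C_in)/(C₀ − C_in) = (2.56 − 4.02)/(0.175 − 4.02) = 0.37971
t = −τ ln(…) = 42.567 × 0.96834 = 41.219 s.

41.2 s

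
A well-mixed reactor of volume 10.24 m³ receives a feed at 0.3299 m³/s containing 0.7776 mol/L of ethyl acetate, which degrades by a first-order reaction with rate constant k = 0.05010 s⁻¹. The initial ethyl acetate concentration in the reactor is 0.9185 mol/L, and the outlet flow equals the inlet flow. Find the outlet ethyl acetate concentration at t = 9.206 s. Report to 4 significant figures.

Species balance: V dC/dt = Q C_in − Q C − k V C.
This is linear with rate a = Q/V + k = 0.0823168 s⁻¹.
C_ss = Q C_in/(Q + kV) = 0.304334 mol/L; C(t) = C_ss + (C₀ − C_ss) e^(−a t).
C(9.206) = 0.304334 + (0.614166)·e^(−0.0823168·9.206) = 0.304334 + (0.614166)·0.468692 = 0.592189 mol/L.

0.5922 mol/L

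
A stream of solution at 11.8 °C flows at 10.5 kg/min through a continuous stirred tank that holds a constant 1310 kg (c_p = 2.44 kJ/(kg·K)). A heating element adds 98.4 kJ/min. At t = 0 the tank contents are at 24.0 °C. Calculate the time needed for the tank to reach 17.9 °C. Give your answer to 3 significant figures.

163 min

Energy balance: M c_p dT/dt = ṁ c_p (T_in − T) + 98.4.
τ = M/ṁ = 124.76 min; T_ss = T_in + Q̇/(ṁ c_p) = 15.641 °C.
T(t) = T_ss + (T₀ − T_ss) e^(−t/τ). Set T = 17.9:
e^(−t/τ) = (17.9 − 15.641)/(24.0 − 15.641) = 0.27027
t = −124.76 · ln(0.27027) = 163.23 min.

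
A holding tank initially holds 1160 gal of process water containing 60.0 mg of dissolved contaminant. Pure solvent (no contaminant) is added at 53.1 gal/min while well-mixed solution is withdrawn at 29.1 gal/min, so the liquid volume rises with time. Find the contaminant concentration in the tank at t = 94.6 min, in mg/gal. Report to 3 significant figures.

Let m(t) be the amount of contaminant. Volume: V(t) = V₀ + (Q_in − Q_out) t = 1160 + 24.000 t; V(94.6) = 3430.4 gal.
No contaminant enters, so dm/dt = −Q_out · (m/V).
Separate: dm/m = −Q_out dt/V(t) ⇒ ln(m/m₀) = −(Q_out/(Q_in−Q_out)) ln(V/V₀).
m = m₀ (V₀/V)^(Q_out/(Q_in−Q_out)) = 60.0 × (1160/3430.4)^(1.2125) = 16.114 mg.
C = m/V = 16.114/3430.4 = 0.0046974 mg/gal.

0.00470 mg/gal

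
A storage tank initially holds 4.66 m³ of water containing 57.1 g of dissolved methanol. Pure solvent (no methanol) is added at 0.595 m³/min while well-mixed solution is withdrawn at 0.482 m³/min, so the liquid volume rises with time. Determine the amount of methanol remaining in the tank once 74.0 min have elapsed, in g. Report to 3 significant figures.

0.713 g

Total volume: dV/dt = Q_in − Q_out = 0.11300 m³/min, so V(t) = 4.66 + 0.11300 t and V(74.0) = 13.022 m³.
Species balance (pure solvent in): dm/dt = −Q_out · m/V(t).
Separate: dm/m = −Q_out dt/V(t) ⇒ ln(m/m₀) = −(Q_out/(Q_in−Q_out)) ln(V/V₀).
m = m₀ (V₀/V)^(Q_out/(Q_in−Q_out)) = 57.1 × (4.66/13.022)^(4.2655) = 0.71283 g.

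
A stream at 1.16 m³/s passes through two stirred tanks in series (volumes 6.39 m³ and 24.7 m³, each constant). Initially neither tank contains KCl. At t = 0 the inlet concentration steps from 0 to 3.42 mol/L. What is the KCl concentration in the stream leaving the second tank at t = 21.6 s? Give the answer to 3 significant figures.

1.77 mol/L

Species balance on tank i: dCᵢ/dt = (Cᵢ₋₁ − Cᵢ)/τᵢ with τᵢ = Vᵢ/Q.
τ₁ = 6.39/1.16 = 5.5086 s; τ₂ = 24.7/1.16 = 21.293 s.
Tank 1: C₁ = C_in(1 − e^(−t/τ₁)). Tank 2 (τ₁ ≠ τ₂): C₂ = C_in[1 − (τ₁ e^(−t/τ₁) − τ₂ e^(−t/τ₂))/(τ₁ − τ₂)].
At t = 21.6: e^(−t/τ₁) = 0.019819, e^(−t/τ₂) = 0.36262.
C₂ = 3.42·[1 − (5.5086·0.019819 − 21.293·0.36262)/(-15.784)] = 3.42·0.51775 = 1.7707 mol/L.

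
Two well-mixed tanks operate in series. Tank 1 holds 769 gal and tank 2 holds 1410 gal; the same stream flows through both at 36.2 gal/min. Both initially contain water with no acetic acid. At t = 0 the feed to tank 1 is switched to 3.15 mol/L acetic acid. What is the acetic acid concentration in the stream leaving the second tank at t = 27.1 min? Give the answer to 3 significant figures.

0.750 mol/L

Time constants: τᵢ = Vᵢ/Q for each well-mixed tank.
τ₁ = 769/36.2 = 21.243 min; τ₂ = 1410/36.2 = 38.950 min.
Tank 1: C₁ = C_in(1 − e^(−t/τ₁)). Tank 2 (τ₁ ≠ τ₂): C₂ = C_in[1 − (τ₁ e^(−t/τ₁) − τ₂ e^(−t/τ₂))/(τ₁ − τ₂)].
At t = 27.1: e^(−t/τ₁) = 0.27923, e^(−t/τ₂) = 0.49870.
C₂ = 3.15·[1 − (21.243·0.27923 − 38.950·0.49870)/(-17.707)] = 3.15·0.23802 = 0.74975 mol/L.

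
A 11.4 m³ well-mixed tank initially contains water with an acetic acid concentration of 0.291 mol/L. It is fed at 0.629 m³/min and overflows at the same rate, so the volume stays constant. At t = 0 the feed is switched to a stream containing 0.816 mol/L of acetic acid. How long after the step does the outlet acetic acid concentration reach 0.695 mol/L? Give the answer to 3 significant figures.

Species balance: V dC/dt = Q(C_in − C) ⇒ τ = V/Q = 18.124 min.
C(t) = C_in + (C₀ − C_in) e^(−t/τ). Set C = 0.695 and solve for t:
e^(−t/τ) = (C − C_in)/(C₀ − C_in) = (0.695 − 0.816)/(0.291 − 0.816) = 0.23048
t = −τ ln(…) = 18.124 × 1.4676 = 26.599 min.

26.6 min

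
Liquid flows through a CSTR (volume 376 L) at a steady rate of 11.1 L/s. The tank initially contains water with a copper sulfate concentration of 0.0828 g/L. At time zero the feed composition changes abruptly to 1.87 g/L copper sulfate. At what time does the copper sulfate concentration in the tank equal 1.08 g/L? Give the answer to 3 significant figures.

27.7 s

Species balance: V dC/dt = Q(C_in − C) ⇒ τ = V/Q = 33.874 s.
C(t) = C_in + (C₀ − C_in) e^(−t/τ). Set C = 1.08 and solve for t:
e^(−t/τ) = (C − C_in)/(C₀ − C_in) = (1.08 − 1.87)/(0.0828 − 1.87) = 0.44203
t = −τ ln(…) = 33.874 × 0.81637 = 27.654 s.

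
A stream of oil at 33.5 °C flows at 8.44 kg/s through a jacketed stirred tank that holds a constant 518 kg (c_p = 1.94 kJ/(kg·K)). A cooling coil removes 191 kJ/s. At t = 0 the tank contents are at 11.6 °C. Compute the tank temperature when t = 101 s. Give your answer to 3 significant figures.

M c_p dT/dt = ṁ c_p (T_in − T) − Q̇.
Rearrange: dT/dt = (T_ss − T)/τ with τ = M/ṁ = 61.374 s and T_ss = T_in − Q̇/(ṁ c_p) = 21.835 °C.
Solution: T(t) = T_ss + (T₀ − T_ss) e^(−t/τ).
T(101) = 21.835 + (-10.235)·e^(−101/61.374) = 21.835 + (-10.235)·0.19289 = 19.861 °C.

19.9 °C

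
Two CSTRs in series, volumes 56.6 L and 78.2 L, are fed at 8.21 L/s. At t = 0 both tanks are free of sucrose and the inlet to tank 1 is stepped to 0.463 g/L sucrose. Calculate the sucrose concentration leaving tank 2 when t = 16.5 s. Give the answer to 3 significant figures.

Species balance on tank i: dCᵢ/dt = (Cᵢ₋₁ − Cᵢ)/τᵢ with τᵢ = Vᵢ/Q.
τ₁ = 56.6/8.21 = 6.8940 s; τ₂ = 78.2/8.21 = 9.5250 s.
Tank 1: C₁ = C_in(1 − e^(−t/τ₁)). Tank 2 (τ₁ ≠ τ₂): C₂ = C_in[1 − (τ₁ e^(−t/τ₁) − τ₂ e^(−t/τ₂))/(τ₁ − τ₂)].
At t = 16.5: e^(−t/τ₁) = 0.091321, e^(−t/τ₂) = 0.17688.
C₂ = 0.463·[1 − (6.8940·0.091321 − 9.5250·0.17688)/(-2.6309)] = 0.463·0.59893 = 0.27730 g/L.

0.277 g/L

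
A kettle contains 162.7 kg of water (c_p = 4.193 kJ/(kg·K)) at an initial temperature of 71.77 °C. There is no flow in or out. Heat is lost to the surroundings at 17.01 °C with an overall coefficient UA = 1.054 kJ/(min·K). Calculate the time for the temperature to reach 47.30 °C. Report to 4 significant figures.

Heat balance on the well-mixed liquid: M c_p dT/dt = −UA(T − T_amb).
τ = M c_p/UA = 647.250 min; T_ss = T_amb = 17.0100 °C.
T(t) = T_ss + (T₀ − T_ss)e^(−t/τ); set T = 47.30:
t = −τ ln[(T − T_ss)/(T₀ − T_ss)] = −647.250 · ln(0.553141) = 383.264 min.

383.3 min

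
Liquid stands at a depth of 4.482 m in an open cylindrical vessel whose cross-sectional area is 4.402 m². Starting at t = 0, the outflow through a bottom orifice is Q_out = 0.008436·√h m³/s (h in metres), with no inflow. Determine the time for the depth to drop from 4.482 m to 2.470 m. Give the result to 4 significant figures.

Unsteady balance on liquid volume: A dh/dt = −0.008436 √h.
Separate and integrate: 2(√h − √h₀) = −(0.008436/A) t.
t = 2A(√h₀ − √h)/0.008436 = 2·4.402·(√4.482 − √2.470)/0.008436
  = 8.80400 × (2.11707 − 1.57162) / 0.008436 = 569.244 s.

569.2 s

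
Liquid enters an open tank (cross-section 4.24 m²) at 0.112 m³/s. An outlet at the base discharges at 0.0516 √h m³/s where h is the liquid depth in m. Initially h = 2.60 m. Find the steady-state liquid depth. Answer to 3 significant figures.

4.71 m

Level balance: A dh/dt = 0.112 − 0.0516 √h. Setting dh/dt = 0:
Q_in = 0.0516 √h_ss ⇒ √h_ss = 0.112/0.0516 = 2.1705.
h_ss = 2.1705² = 4.7113 m. (Since h₀ = 2.60 m < h_ss, the level will rise toward this value.)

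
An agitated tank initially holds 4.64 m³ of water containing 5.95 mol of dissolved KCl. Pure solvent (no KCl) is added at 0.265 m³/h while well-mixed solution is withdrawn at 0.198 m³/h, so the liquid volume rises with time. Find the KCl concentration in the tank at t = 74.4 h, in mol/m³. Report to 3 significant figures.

0.0716 mol/m³

Total volume: dV/dt = Q_in − Q_out = 0.067000 m³/h, so V(t) = 4.64 + 0.067000 t and V(74.4) = 9.6248 m³.
Species balance (pure solvent in): dm/dt = −Q_out · m/V(t).
Separate: dm/m = −Q_out dt/V(t) ⇒ ln(m/m₀) = −(Q_out/(Q_in−Q_out)) ln(V/V₀).
m = m₀ (V₀/V)^(Q_out/(Q_in−Q_out)) = 5.95 × (4.64/9.6248)^(2.9552) = 0.68879 mol.
C = m/V = 0.68879/9.6248 = 0.071564 mol/m³.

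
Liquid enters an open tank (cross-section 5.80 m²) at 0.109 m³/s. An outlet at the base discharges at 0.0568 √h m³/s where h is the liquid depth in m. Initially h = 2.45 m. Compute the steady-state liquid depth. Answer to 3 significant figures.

A dh/dt = Q_in − 0.0568 √h. Steady state requires inflow = outflow:
Q_in = 0.0568 √h_ss ⇒ √h_ss = 0.109/0.0568 = 1.9190.
h_ss = 1.9190² = 3.6826 m. (Since h₀ = 2.45 m < h_ss, the level will rise toward this value.)

3.68 m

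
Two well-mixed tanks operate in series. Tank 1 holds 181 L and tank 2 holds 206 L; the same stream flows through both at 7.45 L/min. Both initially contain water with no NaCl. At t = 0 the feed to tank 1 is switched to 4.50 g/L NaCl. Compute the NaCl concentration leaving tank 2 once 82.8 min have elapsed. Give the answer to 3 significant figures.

Each tank obeys Vᵢ dCᵢ/dt = Q(Cᵢ₋₁ − Cᵢ), so τᵢ = Vᵢ/Q.
τ₁ = 181/7.45 = 24.295 min; τ₂ = 206/7.45 = 27.651 min.
Tank 1: C₁ = C_in(1 − e^(−t/τ₁)). Tank 2 (τ₁ ≠ τ₂): C₂ = C_in[1 − (τ₁ e^(−t/τ₁) − τ₂ e^(−t/τ₂))/(τ₁ − τ₂)].
At t = 82.8: e^(−t/τ₁) = 0.033105, e^(−t/τ₂) = 0.050063.
C₂ = 4.50·[1 − (24.295·0.033105 − 27.651·0.050063)/(-3.3557)] = 4.50·0.82716 = 3.7222 g/L.

3.72 g/L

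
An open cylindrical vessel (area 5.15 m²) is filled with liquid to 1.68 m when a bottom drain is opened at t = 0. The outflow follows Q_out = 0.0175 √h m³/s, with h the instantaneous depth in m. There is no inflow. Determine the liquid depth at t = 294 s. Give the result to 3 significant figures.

0.635 m

Unsteady balance on liquid volume: A dh/dt = −0.0175 √h.
∫ h^(−1/2) dh = −(0.0175/A) ∫ dt, giving 2√h = 2√h₀ − (0.0175/A) t.
√h = √1.68 − 0.0175·294/(2·5.15) = 1.2961 − 0.49951 = 0.79663.
h = 0.79663² = 0.63463 m.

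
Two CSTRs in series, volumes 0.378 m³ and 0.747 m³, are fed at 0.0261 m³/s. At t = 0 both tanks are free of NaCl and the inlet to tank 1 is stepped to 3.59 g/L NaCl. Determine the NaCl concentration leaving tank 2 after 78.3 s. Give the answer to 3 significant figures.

3.14 g/L

Species balance on tank i: dCᵢ/dt = (Cᵢ₋₁ − Cᵢ)/τᵢ with τᵢ = Vᵢ/Q.
τ₁ = 0.378/0.0261 = 14.483 s; τ₂ = 0.747/0.0261 = 28.621 s.
Solving the cascade with C₁(0)=C₂(0)=0 gives C₂(t) = C_in[1 − (τ₁ e^(−t/τ₁) − τ₂ e^(−t/τ₂))/(τ₁ − τ₂)].
At t = 78.3: e^(−t/τ₁) = 0.0044876, e^(−t/τ₂) = 0.064843.
C₂ = 3.59·[1 − (14.483·0.0044876 − 28.621·0.064843)/(-14.138)] = 3.59·0.87333 = 3.1353 g/L.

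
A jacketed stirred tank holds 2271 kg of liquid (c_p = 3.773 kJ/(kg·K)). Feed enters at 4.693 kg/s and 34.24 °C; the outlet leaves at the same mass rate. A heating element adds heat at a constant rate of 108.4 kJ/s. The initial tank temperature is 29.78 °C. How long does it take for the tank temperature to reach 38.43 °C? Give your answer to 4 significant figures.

Heat balance on the well-mixed liquid: M c_p dT/dt = ṁ c_p (T_in − T) + 108.4.
τ = M/ṁ = 483.912 s; T_ss = T_in + Q̇/(ṁ c_p) = 40.3620 °C.
T(t) = T_ss + (T₀ − T_ss) e^(−t/τ). Set T = 38.43:
e^(−t/τ) = (38.43 − 40.3620)/(29.78 − 40.3620) = 0.182573
t = −483.912 · ln(0.182573) = 822.945 s.

822.9 s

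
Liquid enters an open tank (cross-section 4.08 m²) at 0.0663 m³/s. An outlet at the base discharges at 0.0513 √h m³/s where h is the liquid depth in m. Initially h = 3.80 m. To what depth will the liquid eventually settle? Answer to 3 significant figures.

Accumulation of liquid (constant cross-section A): A dh/dt = Q_in − 0.0513 √h. At steady state dh/dt = 0:
Q_in = 0.0513 √h_ss ⇒ √h_ss = 0.0663/0.0513 = 1.2924.
h_ss = 1.2924² = 1.6703 m. (Since h₀ = 3.80 m > h_ss, the level will fall toward this value.)

1.67 m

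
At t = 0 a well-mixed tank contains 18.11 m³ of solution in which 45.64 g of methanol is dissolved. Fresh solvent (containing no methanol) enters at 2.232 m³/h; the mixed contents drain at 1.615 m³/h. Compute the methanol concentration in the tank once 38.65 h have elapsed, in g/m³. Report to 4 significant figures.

Let m(t) be the amount of methanol. Volume: V(t) = V₀ + (Q_in − Q_out) t = 18.11 + 0.617000 t; V(38.65) = 41.9571 m³.
Species balance (pure solvent in): dm/dt = −Q_out · m/V(t).
Separate: dm/m = −Q_out dt/V(t) ⇒ ln(m/m₀) = −(Q_out/(Q_in−Q_out)) ln(V/V₀).
m = m₀ (V₀/V)^(Q_out/(Q_in−Q_out)) = 45.64 × (18.11/41.9571)^(2.61750) = 5.06120 g.
C = m/V = 5.06120/41.9571 = 0.120628 g/m³.

0.1206 g/m³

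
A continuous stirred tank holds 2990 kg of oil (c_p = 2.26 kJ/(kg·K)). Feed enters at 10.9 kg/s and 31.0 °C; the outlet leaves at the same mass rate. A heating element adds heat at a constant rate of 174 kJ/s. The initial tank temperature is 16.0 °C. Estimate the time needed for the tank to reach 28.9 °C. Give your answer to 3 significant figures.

First-law balance (no shaft work): M c_p dT/dt = ṁ c_p (T_in − T) + 174.
τ = M/ṁ = 274.31 s; T_ss = T_in + Q̇/(ṁ c_p) = 38.063 °C.
T(t) = T_ss + (T₀ − T_ss) e^(−t/τ). Set T = 28.9:
e^(−t/τ) = (28.9 − 38.063)/(16.0 − 38.063) = 0.41532
t = −274.31 · ln(0.41532) = 241.04 s.

241 s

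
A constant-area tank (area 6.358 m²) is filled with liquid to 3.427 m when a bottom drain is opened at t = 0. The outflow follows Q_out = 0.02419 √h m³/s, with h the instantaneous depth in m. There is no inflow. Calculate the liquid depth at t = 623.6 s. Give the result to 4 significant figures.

0.4421 m

With no inflow, A dh/dt = −0.02419 √h.
This is separable: 2 d(√h)/dt = −0.02419/A, so √h = √h₀ − (0.02419/(2A)) t.
√h = √3.427 − 0.02419·623.6/(2·6.358) = 1.85122 − 1.18629 = 0.664924.
h = 0.664924² = 0.442124 m.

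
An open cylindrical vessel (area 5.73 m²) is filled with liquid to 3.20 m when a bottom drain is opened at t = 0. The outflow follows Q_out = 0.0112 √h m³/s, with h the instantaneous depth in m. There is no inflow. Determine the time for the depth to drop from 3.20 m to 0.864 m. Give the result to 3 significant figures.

879 s

A dh/dt = −Q_out = −0.0112 √h.
This is separable: 2 d(√h)/dt = −0.0112/A, so √h = √h₀ − (0.0112/(2A)) t.
t = 2A(√h₀ − √h)/0.0112 = 2·5.73·(√3.20 − √0.864)/0.0112
  = 11.460 × (1.7889 − 0.92952) / 0.0112 = 879.29 s.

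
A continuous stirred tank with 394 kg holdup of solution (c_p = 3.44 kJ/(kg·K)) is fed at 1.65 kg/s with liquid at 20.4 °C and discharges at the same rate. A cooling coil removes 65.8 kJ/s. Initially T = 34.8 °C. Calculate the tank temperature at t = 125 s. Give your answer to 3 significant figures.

24.2 °C

M c_p dT/dt = ṁ c_p (T_in − T) − Q̇.
τ = M/ṁ = 238.79 s; T_ss = T_in − Q̇/(ṁ c_p) = 20.4 − 65.8/(1.65·3.44) = 8.8073 °C.
This is linear first-order; T(t) = T_ss + (T₀ − T_ss) e^(−t/τ).
T(125) = 8.8073 + (25.993)·e^(−125/238.79) = 8.8073 + (25.993)·0.59246 = 24.207 °C.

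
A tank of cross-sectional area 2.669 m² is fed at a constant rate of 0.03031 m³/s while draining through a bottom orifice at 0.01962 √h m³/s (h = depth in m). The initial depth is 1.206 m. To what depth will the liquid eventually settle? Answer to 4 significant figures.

Accumulation of liquid (constant cross-section A): A dh/dt = Q_in − 0.01962 √h. At steady state dh/dt = 0:
Q_in = 0.01962 √h_ss ⇒ √h_ss = 0.03031/0.01962 = 1.54485.
h_ss = 1.54485² = 2.38657 m. (Since h₀ = 1.206 m < h_ss, the level will rise toward this value.)

2.387 m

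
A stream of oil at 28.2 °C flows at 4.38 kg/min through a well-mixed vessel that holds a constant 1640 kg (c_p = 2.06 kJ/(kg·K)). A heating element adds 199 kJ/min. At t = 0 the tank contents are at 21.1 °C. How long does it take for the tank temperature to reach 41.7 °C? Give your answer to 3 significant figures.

M c_p dT/dt = ṁ c_p (T_in − T) + Q̇.
τ = M/ṁ = 374.43 min; T_ss = T_in + Q̇/(ṁ c_p) = 50.255 °C.
T(t) = T_ss + (T₀ − T_ss) e^(−t/τ). Set T = 41.7:
e^(−t/τ) = (41.7 − 50.255)/(21.1 − 50.255) = 0.29344
t = −374.43 · ln(0.29344) = 459.08 min.

459 min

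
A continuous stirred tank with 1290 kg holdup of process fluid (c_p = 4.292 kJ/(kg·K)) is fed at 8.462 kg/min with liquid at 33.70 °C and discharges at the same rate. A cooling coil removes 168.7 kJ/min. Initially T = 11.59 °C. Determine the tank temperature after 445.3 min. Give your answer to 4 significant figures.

First-law balance (no shaft work): M c_p dT/dt = ṁ c_p (T_in − T) − 168.7.
τ = M/ṁ = 152.446 min; T_ss = T_in − Q̇/(ṁ c_p) = 33.70 − 168.7/(8.462·4.292) = 29.0550 °C.
Integrating: T(t) = T_ss + (T₀ − T_ss) e^(−t/τ).
T(445.3) = 29.0550 + (-17.4650)·e^(−445.3/152.446) = 29.0550 + (-17.4650)·0.0538782 = 28.1141 °C.

28.11 °C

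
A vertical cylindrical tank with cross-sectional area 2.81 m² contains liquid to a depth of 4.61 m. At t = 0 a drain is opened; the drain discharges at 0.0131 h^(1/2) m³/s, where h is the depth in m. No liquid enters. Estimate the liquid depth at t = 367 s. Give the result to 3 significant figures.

1.67 m

With no inflow, A dh/dt = −0.0131 √h.
Separate and integrate: 2(√h − √h₀) = −(0.0131/A) t.
√h = √4.61 − 0.0131·367/(2·2.81) = 2.1471 − 0.85546 = 1.2916.
h = 1.2916² = 1.6683 m.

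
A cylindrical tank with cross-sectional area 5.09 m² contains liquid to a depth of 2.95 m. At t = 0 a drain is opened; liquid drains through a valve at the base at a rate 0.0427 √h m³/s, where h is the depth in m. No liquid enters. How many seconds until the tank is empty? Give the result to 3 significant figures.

A dh/dt = −Q_out = −0.0427 √h.
∫ h^(−1/2) dh = −(0.0427/A) ∫ dt, giving 2√h = 2√h₀ − (0.0427/A) t.
Tank is empty when √h = 0: t_empty = 2A√h₀/0.0427.
t_empty = 2·5.09·√2.95/0.0427 = 10.180·1.7176/0.0427 = 409.48 s.

409 s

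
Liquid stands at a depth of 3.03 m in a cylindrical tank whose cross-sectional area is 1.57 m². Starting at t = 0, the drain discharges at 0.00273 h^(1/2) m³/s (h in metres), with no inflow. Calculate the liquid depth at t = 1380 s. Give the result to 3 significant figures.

A dh/dt = −Q_out = −0.00273 √h.
Separate and integrate: 2(√h − √h₀) = −(0.00273/A) t.
√h = √3.03 − 0.00273·1380/(2·1.57) = 1.7407 − 1.1998 = 0.54088.
h = 0.54088² = 0.29255 m.

0.293 m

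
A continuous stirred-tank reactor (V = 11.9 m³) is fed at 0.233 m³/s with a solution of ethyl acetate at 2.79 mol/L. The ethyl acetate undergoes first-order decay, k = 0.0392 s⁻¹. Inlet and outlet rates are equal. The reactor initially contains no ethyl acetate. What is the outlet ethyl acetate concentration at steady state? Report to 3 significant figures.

Accumulation = in − out − consumed: V dC/dt = Q C_in − Q C − k V C.
At steady state: 0 = Q C_in − (Q + kV) C_ss, so C_ss = Q C_in/(Q + kV).
C_ss = 0.233·2.79/(0.233 + 0.0392·11.9) = 0.65007/0.69948 = 0.92936 mol/L.

0.929 mol/L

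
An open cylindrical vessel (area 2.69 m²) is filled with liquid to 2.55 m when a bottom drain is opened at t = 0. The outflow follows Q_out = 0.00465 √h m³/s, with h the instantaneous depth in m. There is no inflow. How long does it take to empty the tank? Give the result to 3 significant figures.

Volume balance on the tank: A dh/dt = −0.00465 √h.
∫ h^(−1/2) dh = −(0.00465/A) ∫ dt, giving 2√h = 2√h₀ − (0.00465/A) t.
Set h = 0: 2√h₀ = (0.00465/A) t_empty ⇒ t_empty = 2A√h₀/0.00465.
t_empty = 2·2.69·√2.55/0.00465 = 5.3800·1.5969/0.00465 = 1847.6 s.

1850 s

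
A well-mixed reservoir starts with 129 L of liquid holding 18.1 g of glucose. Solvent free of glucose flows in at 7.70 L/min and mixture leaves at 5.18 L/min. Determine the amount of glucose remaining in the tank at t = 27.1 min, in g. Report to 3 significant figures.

Total volume: dV/dt = Q_in − Q_out = 2.5200 L/min, so V(t) = 129 + 2.5200 t and V(27.1) = 197.29 L.
No glucose enters, so dm/dt = −Q_out · (m/V).
dm/m = −Q_out dt/(V₀ + 2.5200 t); integrating gives ln(m/m₀) = −(Q_out/(Q_in−Q_out)) ln(V/V₀).
m = m₀ (V₀/V)^(Q_out/(Q_in−Q_out)) = 18.1 × (129/197.29)^(2.0556) = 7.5577 g.

7.56 g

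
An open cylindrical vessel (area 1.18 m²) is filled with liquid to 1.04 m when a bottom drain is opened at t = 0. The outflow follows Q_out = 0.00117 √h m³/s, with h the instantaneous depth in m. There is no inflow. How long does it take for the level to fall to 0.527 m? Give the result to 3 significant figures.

With no inflow, A dh/dt = −0.00117 √h.
This is separable: 2 d(√h)/dt = −0.00117/A, so √h = √h₀ − (0.00117/(2A)) t.
t = 2A(√h₀ − √h)/0.00117 = 2·1.18·(√1.04 − √0.527)/0.00117
  = 2.3600 × (1.0198 − 0.72595) / 0.00117 = 592.74 s.

593 s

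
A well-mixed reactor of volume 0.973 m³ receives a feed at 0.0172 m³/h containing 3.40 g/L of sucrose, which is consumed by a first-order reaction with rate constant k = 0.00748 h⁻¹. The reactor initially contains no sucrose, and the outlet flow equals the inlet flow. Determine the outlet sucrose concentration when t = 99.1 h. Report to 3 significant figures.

Accumulation = in − out − consumed: V dC/dt = Q C_in − Q C − k V C.
dC/dt = (Q/V) C_in − (Q/V + k) C; effective rate a = Q/V + k = 0.017677 + 0.00748 = 0.025157 h⁻¹.
C_ss = Q C_in/(Q + kV) = 2.3891 g/L; C(t) = C_ss + (C₀ − C_ss) e^(−a t).
C(99.1) = 2.3891 + (-2.3891)·e^(−0.025157·99.1) = 2.3891 + (-2.3891)·0.082654 = 2.1916 g/L.

2.19 g/L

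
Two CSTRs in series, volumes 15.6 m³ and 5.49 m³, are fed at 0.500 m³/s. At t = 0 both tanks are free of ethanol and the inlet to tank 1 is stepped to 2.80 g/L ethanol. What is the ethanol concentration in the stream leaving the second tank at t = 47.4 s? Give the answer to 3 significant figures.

1.87 g/L

Species balance on tank i: dCᵢ/dt = (Cᵢ₋₁ − Cᵢ)/τᵢ with τᵢ = Vᵢ/Q.
τ₁ = 15.6/0.500 = 31.200 s; τ₂ = 5.49/0.500 = 10.980 s.
Solving the cascade with C₁(0)=C₂(0)=0 gives C₂(t) = C_in[1 − (τ₁ e^(−t/τ₁) − τ₂ e^(−t/τ₂))/(τ₁ − τ₂)].
At t = 47.4: e^(−t/τ₁) = 0.21888, e^(−t/τ₂) = 0.013341.
C₂ = 2.80·[1 − (31.200·0.21888 − 10.980·0.013341)/(20.220)] = 2.80·0.66951 = 1.8746 g/L.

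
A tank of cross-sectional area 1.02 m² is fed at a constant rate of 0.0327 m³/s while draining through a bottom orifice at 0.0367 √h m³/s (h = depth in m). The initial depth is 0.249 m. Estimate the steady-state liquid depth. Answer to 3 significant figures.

0.794 m

A dh/dt = Q_in − 0.0367 √h. Steady state requires inflow = outflow:
Q_in = 0.0367 √h_ss ⇒ √h_ss = 0.0327/0.0367 = 0.89101.
h_ss = 0.89101² = 0.79390 m. (Since h₀ = 0.249 m < h_ss, the level will rise toward this value.)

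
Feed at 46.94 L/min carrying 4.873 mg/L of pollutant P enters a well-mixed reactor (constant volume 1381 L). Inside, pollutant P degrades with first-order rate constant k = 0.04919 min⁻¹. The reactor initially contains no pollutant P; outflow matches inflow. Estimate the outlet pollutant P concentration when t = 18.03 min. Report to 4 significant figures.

Accumulation = in − out − consumed: V dC/dt = Q C_in − Q C − k V C.
dC/dt = (Q/V) C_in − (Q/V + k) C; effective rate a = Q/V + k = 0.0339899 + 0.04919 = 0.0831799 min⁻¹.
C_ss = Q C_in/(Q + kV) = 1.99126 mg/L; C(t) = C_ss + (C₀ − C_ss) e^(−a t).
C(18.03) = 1.99126 + (-1.99126)·e^(−0.0831799·18.03) = 1.99126 + (-1.99126)·0.223190 = 1.54683 mg/L.

1.547 mg/L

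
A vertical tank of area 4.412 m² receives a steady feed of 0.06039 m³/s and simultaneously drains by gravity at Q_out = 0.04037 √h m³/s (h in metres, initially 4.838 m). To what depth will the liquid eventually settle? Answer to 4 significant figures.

A dh/dt = Q_in − 0.04037 √h. Steady state requires inflow = outflow:
Q_in = 0.04037 √h_ss ⇒ √h_ss = 0.06039/0.04037 = 1.49591.
h_ss = 1.49591² = 2.23776 m. (Since h₀ = 4.838 m > h_ss, the level will fall toward this value.)

2.238 m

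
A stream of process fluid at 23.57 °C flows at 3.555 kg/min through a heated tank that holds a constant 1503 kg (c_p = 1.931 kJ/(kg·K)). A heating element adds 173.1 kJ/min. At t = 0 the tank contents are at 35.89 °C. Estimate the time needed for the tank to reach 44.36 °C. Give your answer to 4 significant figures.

Heat balance on the well-mixed liquid: M c_p dT/dt = ṁ c_p (T_in − T) + 173.1.
τ = M/ṁ = 422.785 min; T_ss = T_in + Q̇/(ṁ c_p) = 48.7859 °C.
T(t) = T_ss + (T₀ − T_ss) e^(−t/τ). Set T = 44.36:
e^(−t/τ) = (44.36 − 48.7859)/(35.89 − 48.7859) = 0.343204
t = −422.785 · ln(0.343204) = 452.139 min.

452.1 min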